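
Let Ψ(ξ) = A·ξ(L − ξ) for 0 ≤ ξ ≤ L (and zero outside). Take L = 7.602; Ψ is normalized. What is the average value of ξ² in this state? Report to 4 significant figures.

By definition ⟨ξ²⟩ = ∫ ξ^2 |Ψ(ξ)|² dξ.
Since the A² factors cancel between numerator and denominator, ⟨ξ²⟩ = 2·L^2/7.
With L = 7.602, ⟨ξ^2⟩ = 16.512.

⟨ξ^2⟩ ≈ 16.51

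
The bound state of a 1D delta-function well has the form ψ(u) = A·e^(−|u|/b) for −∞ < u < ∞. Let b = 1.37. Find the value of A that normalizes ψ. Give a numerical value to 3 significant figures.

A ≈ 0.854

We need A² ∫|f|² du = 1, taking the integral from −∞ to ∞.
With ∫₀^∞ u^0 e^(−αu) du = 0!/α^1, the integral (without the A² prefactor) comes out to b.
Setting this equal to 1 gives A² = 1/(b).
Substituting b = 1.37 gives A² = 0.7299, so A = 0.8544.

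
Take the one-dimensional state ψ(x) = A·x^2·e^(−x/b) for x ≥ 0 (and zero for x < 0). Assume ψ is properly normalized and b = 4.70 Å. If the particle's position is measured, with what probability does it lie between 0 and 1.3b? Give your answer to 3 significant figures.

P = ∫_{0}^{1.3b} |ψ(x)|² dx.
Since A² = 1/(3·b^5/4), this is the region integral divided by the full normalization integral.
Substituting u = x/b, A² and the length scale cancel in the ratio: P = ∫_{0}^{1.3} u^4·e^(-2·u) du / ∫_{0}^{∞} u^4·e^(-2·u) du.
An antiderivative of u^4·e^(-2·u) is -(u^4/2 + u^3 + 3·u^2/2 + 3·u/2 + 3/4)·e^(-2·u); evaluating from 0 to 1.3 gives ≈ 0.091932, while the full integral is 3/4.
Taking the ratio, P = 0.1226.

P ≈ 0.123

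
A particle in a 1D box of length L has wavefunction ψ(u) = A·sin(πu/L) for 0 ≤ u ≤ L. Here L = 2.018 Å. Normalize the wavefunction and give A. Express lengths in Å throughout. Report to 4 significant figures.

Normalization requires ∫|ψ|² du = 1, integrated from 0 to L.
∫|ψ|² du = A²·(L/2).
Setting this equal to 1 gives A² = 1/(L/2).
Substituting L = 2.018 gives A² = 0.99108, so A = 0.99553.

A ≈ 0.9955 Å^(-1/2)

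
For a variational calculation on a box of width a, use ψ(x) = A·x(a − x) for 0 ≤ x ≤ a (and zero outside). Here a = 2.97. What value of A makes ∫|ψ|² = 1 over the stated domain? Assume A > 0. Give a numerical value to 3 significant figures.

Require ∫ |ψ|² dx = 1 over the whole domain.
With ψ = A·x(a − x), the integral evaluates to A²·[a^5/30].
Hence A² = 1/[a^5/30].
Plugging in a = 2.97 yields A = 0.3603.

A ≈ 0.360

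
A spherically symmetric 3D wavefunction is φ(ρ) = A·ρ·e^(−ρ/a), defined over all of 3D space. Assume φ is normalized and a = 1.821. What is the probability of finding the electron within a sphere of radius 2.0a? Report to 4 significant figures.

P = ∫ |φ|² 4πρ² dρ over ρ ≤ 2.0a.
Normalization gives A² = 1/(3·π·a^5).
Substituting u = ρ/a, A², 4π and the length scale all cancel in the ratio: P = ∫_{0}^{2.0} u^4·e^(-2·u) du / ∫_{0}^{∞} u^4·e^(-2·u) du.
Using ∫ u^4·e^(-2·u) du = -(u^4/2 + u^3 + 3·u^2/2 + 3·u/2 + 3/4)·e^(-2·u), the numerator is 3/4 - 103·e^(-4)/4 and the denominator is 3/4.
The region integral divided by the full integral gives P = 0.37116.

P ≈ 0.3712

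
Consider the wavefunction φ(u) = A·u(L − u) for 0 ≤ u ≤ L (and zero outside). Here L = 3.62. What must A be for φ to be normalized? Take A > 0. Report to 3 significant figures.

A ≈ 0.220

We need A² ∫|f|² du = 1, taking the integral from 0 to L.
Expanding the polynomial and integrating term by term, carrying out the integral gives A² · L^5/30.
Setting this equal to 1 gives A² = 1/(L^5/30).
Plugging in L = 3.62 yields A = 0.2197.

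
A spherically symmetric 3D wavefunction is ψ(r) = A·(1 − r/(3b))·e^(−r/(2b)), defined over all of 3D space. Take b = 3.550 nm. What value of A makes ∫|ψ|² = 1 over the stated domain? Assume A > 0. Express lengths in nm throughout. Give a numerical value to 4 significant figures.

Require ∫ |ψ|² 4πr² dr = 1 over the whole domain.
In 3D with spherical symmetry the volume element is 4πr² dr.
With ∫₀^∞ r^4 e^(−αr) dr = 4!/α^5, with ψ = A·(1 − r/(3b))·e^(−r/(2b)), the integral evaluates to A²·[8·π·b^3/3].
Hence A² = 1/[8·π·b^3/3].
Substituting b = 3.550 gives A² = 0.0026681, so A = 0.051653.

A ≈ 0.05165 nm^(-3/2)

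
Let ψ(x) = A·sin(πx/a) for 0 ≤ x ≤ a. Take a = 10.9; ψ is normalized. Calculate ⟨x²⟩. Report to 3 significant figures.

⟨x²⟩ = ∫ x^2 |ψ|² dx over the full domain.
Since the A² factors cancel between numerator and denominator, ⟨x²⟩ = -a^2/(2·π^2) + a^2/3.
Putting a = 10.9 gives 33.58.

⟨x^2⟩ ≈ 33.6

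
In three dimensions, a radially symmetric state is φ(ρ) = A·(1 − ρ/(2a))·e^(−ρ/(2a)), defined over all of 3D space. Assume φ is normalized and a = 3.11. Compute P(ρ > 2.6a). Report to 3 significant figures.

P ≈ 0.943

Integrate the radial probability density 4πρ²|φ|² over ρ > 2.6a.
The full normalization integral is A²·[8·π·a^3] = 1, fixing A².
Substituting u = ρ/a, A², 4π and the length scale all cancel in the ratio: P = ∫_{2.6}^{∞} u^2·(1 - u/2)^2·e^(-u) du / ∫_{0}^{∞} u^2·(1 - u/2)^2·e^(-u) du.
An antiderivative of u^2·(1 - u/2)^2·e^(-u) is -(u^4/4 + u^2 + 2·u + 2)·e^(-u); evaluating from 2.6 to ∞ gives ≈ 1.8854, while the full integral is 2.
This evaluates to P = 0.9427.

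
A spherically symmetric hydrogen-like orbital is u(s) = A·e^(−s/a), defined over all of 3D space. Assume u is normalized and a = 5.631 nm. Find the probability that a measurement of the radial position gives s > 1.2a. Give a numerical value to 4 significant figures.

P = ∫ |u|² 4πs² ds over s > 1.2a.
Normalization gives A² = 1/(π·a^3).
Let t = s/a; then A², 4π and the length scale all cancel, so P = ∫_{1.2}^{∞} t^2·e^(-2·t) dt ÷ ∫_{0}^{∞} t^2·e^(-2·t) dt.
An antiderivative of t^2·e^(-2·t) is -(2·t^2 + 2·t + 1)·e^(-2·t)/4; evaluating from 1.2 to ∞ gives 157·e^(-12/5)/100, while the full integral is 1/4.
Taking the ratio yields P = 0.56971.

P ≈ 0.5697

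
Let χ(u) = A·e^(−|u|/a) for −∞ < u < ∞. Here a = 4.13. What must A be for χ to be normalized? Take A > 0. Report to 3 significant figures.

Require ∫ |χ|² du = 1 over the whole domain.
Recall ∫₀^∞ u^m e^(−u/β) du = m!·β^(m+1), carrying out the integral gives A² · a.
With a = 4.13: A² = 0.2421 and A = 0.4921.

A ≈ 0.492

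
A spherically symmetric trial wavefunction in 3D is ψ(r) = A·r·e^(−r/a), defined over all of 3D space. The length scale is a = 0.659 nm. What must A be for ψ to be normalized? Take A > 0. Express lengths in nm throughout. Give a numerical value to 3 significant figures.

The normalization condition is ∫|ψ|² 4πr² dr = 1 from 0 to ∞.
In 3D with spherical symmetry the volume element is 4πr² dr.
Using ∫₀^∞ rⁿ e^(−αr) dr = n!/αⁿ⁺¹, ∫|ψ|² 4πr² dr = A²·(3·π·a^5).
Setting this equal to 1 gives A² = 1/(3·π·a^5).
With a = 0.659: A² = 0.8537 and A = 0.9240.

A ≈ 0.924 nm^(-5/2)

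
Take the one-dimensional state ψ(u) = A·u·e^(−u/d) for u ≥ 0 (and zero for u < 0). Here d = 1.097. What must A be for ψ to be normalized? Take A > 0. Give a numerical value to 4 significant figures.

Require ∫ |ψ|² du = 1 over the whole domain.
With ∫₀^∞ u^2 e^(−αu) du = 2!/α^3, the integral (without the A² prefactor) comes out to d^3/4.
Hence A² = 1/[d^3/4].
With d = 1.097: A² = 3.0300 and A = 1.7407.

A ≈ 1.741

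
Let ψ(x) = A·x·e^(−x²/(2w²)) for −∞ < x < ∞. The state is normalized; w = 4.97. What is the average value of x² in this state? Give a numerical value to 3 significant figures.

⟨x^2⟩ ≈ 37.1

By definition ⟨x²⟩ = ∫ x^2 |ψ(x)|² dx.
Differentiating ∫e^(−αx²) dx = √(π/α) under α to get the higher moments, evaluating both integrals, ⟨x²⟩ = 3·w^2/2.
With w = 4.97, ⟨x^2⟩ = 37.05.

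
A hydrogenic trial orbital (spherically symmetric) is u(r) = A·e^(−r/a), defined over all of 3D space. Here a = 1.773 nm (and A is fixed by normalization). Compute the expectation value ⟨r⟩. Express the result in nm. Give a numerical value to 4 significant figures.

By definition ⟨r⟩ = ∫ r |u(r)|² 4πr² dr.
Evaluating both integrals, ⟨r⟩ = 3·a/2.
Putting a = 1.773 gives 2.6595.

⟨r⟩ ≈ 2.660 nm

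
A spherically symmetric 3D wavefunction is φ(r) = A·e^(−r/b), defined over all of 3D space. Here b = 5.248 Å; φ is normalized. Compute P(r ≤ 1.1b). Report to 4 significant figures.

With dV = 4πr²dr, the probability is ∫|φ|² dV over r ≤ 1.1b.
Normalization gives A² = 1/(π·b^3).
Substituting u = r/b, A², 4π and the length scale all cancel in the ratio: P = ∫_{0}^{1.1} u^2·e^(-2·u) du / ∫_{0}^{∞} u^2·e^(-2·u) du.
An antiderivative of u^2·e^(-2·u) is -(2·u^2 + 2·u + 1)·e^(-2·u)/4; evaluating from 0 to 1.1 gives 1/4 - 281·e^(-11/5)/200, while the full integral is 1/4.
The region integral divided by the full integral gives P = 0.37729.

P ≈ 0.3773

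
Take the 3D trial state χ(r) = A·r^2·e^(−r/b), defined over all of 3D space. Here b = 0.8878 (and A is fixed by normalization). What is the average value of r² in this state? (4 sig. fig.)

By definition ⟨r²⟩ = ∫ r^2 |χ(r)|² 4πr² dr.
The ratio of the moment integral to the normalization integral gives ⟨r²⟩ = 14·b^2.
Putting b = 0.8878 gives 11.035.

⟨r^2⟩ ≈ 11.03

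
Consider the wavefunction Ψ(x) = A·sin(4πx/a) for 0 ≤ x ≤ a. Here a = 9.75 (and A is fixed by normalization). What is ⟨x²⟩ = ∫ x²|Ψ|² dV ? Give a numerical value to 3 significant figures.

The expectation value is the |Ψ|²-weighted average of x^2: ∫ x^2|Ψ|² dx.
Evaluating both integrals, ⟨x²⟩ = -a^2/(32·π^2) + a^2/3.
Putting a = 9.75 gives 31.39.

⟨x^2⟩ ≈ 31.4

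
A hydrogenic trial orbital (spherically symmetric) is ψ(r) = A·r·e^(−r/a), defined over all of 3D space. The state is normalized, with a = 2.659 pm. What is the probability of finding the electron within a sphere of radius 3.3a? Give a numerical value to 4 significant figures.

P ≈ 0.7873

Integrate the radial probability density 4πr²|ψ|² over r ≤ 3.3a.
The full normalization integral is A²·[3·π·a^5] = 1, fixing A².
Substituting u = r/a, A², 4π and the length scale all cancel in the ratio: P = ∫_{0}^{3.3} u^4·e^(-2·u) du / ∫_{0}^{∞} u^4·e^(-2·u) du.
With ∫ u^4·e^(-2·u) du = -(u^4/2 + u^3 + 3·u^2/2 + 3·u/2 + 3/4)·e^(-2·u) + C, the region integral is ≈ 0.590472 and the full one is 3/4.
This evaluates to P = 0.78730.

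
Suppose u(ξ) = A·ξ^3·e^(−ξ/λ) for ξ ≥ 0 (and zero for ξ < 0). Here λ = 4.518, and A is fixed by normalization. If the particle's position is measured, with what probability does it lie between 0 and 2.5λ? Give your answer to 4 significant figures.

The probability is P = ∫ |u|² dξ over [0, 2.5λ].
Since A² = 1/(45·λ^7/8), this is the region integral divided by the full normalization integral.
In terms of t = ξ/λ (A² and the length scale cancel between numerator and denominator), P = [∫_{0}^{2.5} t^6·e^(-2·t) dt] / [∫_{0}^{∞} t^6·e^(-2·t) dt].
Using ∫ t^6·e^(-2·t) dt = -(4·t^6 + 12·t^5 + 30·t^4 + 60·t^3 + 90·t^2 + 90·t + 45)·e^(-2·t)/8, the numerator is ≈ 1.33772 and the denominator is 45/8.
This works out to P = 0.23782.

P ≈ 0.2378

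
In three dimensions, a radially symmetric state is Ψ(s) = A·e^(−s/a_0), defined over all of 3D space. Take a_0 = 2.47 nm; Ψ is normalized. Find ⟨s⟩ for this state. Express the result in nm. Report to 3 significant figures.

By definition ⟨s⟩ = ∫ s |Ψ(s)|² 4πs² ds.
Since the A² factors cancel between numerator and denominator, ⟨s⟩ = 3·a_0/2.
Putting a_0 = 2.47 gives 3.705.

⟨s⟩ ≈ 3.71 nm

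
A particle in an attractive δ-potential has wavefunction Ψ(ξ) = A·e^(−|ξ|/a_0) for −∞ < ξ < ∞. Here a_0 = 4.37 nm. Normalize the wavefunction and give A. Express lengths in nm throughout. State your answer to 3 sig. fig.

A ≈ 0.478 nm^(-1/2)

The normalization condition is ∫|Ψ|² dξ = 1 from −∞ to ∞.
∫|Ψ|² dξ = A²·(a_0).
So A² = (a_0)^(−1).
With a_0 = 4.37: A² = 0.2288 and A = 0.4784.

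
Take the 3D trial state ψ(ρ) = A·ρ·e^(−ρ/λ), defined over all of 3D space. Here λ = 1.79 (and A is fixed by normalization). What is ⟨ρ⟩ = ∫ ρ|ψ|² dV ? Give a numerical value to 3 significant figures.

The expectation value is the |ψ|²-weighted average of ρ: ∫ ρ|ψ|² 4πρ² dρ.
Since the A² factors cancel between numerator and denominator, ⟨ρ⟩ = 5·λ/2.
With λ = 1.79, ⟨ρ⟩ = 4.475.

⟨ρ⟩ ≈ 4.48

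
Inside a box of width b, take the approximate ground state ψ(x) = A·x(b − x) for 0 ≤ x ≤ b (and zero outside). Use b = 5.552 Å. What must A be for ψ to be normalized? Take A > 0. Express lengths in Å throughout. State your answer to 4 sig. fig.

We need A² ∫|f|² dx = 1, taking the integral from 0 to b.
The integral (without the A² prefactor) comes out to b^5/30.
Setting this equal to 1 gives A² = 1/(b^5/30).
With b = 5.552: A² = 0.0056869 and A = 0.075411.

A ≈ 0.07541 Å^(-5/2)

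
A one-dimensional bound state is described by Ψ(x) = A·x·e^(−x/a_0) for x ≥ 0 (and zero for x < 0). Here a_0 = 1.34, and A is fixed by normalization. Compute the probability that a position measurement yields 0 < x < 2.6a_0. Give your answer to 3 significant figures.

P ≈ 0.891

|Ψ|² is the probability density, so P = ∫_{0}^{2.6a_0} |Ψ|² dx.
Since A² = 1/(a_0^3/4), this is the region integral divided by the full normalization integral.
Substituting u = x/a_0, A² and the length scale cancel in the ratio: P = ∫_{0}^{2.6} u^2·e^(-2·u) du / ∫_{0}^{∞} u^2·e^(-2·u) du.
Using ∫ u^2·e^(-2·u) du = -(2·u^2 + 2·u + 1)·e^(-2·u)/4, the numerator is 1/4 - 493·e^(-26/5)/100 and the denominator is 1/4.
This works out to P = 0.8912.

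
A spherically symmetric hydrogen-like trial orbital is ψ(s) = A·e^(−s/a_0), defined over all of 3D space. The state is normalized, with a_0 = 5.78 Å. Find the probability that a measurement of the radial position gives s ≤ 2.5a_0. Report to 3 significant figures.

With dV = 4πs²ds, the probability is ∫|ψ|² dV over s ≤ 2.5a_0.
A² is fixed by ∫₀^∞ 4πs²|ψ|² ds = 1, i.e. A² = (π·a_0^3)^(−1).
Substituting u = s/a_0, A², 4π and the length scale all cancel in the ratio: P = ∫_{0}^{2.5} u^2·e^(-2·u) du / ∫_{0}^{∞} u^2·e^(-2·u) du.
With ∫ u^2·e^(-2·u) du = -(2·u^2 + 2·u + 1)·e^(-2·u)/4 + C, the region integral is 1/4 - 37·e^(-5)/8 and the full one is 1/4.
Taking the ratio yields P = 0.8753.

P ≈ 0.875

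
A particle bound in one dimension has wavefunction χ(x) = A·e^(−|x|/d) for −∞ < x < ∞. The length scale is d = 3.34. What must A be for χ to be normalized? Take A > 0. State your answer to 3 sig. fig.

Normalization requires ∫|χ|² dx = 1, integrated from −∞ to ∞.
Carrying out the integral gives A² · d.
Hence A² = 1/[d].
With d = 3.34: A² = 0.2994 and A = 0.5472.

A ≈ 0.547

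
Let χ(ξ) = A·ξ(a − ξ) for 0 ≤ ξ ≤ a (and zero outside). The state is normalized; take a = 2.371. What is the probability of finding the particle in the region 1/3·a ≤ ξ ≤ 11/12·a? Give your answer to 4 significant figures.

|χ|² is the probability density, so P = ∫_{1/3·a}^{11/12·a} |χ|² dξ.
With A² fixed by ∫|χ|² = 1, i.e. A² = (a^5/30)^(−1), substitute and integrate.
Let u = ξ/a; then A² and the length scale cancel, so P = ∫_{1/3}^{11/12} u^2·(1 - u)^2 du ÷ ∫_{0}^{1} u^2·(1 - u)^2 du.
Using ∫ u^2·(1 - u)^2 du = u^3·(6·u^2 - 15·u + 10)/30, the numerator is ≈ 0.0261679 and the denominator is 1/30.
The result is P = 0.78504.

P ≈ 0.7850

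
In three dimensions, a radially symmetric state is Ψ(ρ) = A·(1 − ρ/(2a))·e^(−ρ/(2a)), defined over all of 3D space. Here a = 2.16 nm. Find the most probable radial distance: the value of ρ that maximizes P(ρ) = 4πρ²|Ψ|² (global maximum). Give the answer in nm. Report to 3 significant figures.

The maximum of P(ρ) = 4πρ²|Ψ|² occurs where its derivative vanishes.
Solving yields ρ = a·(√(5) + 3).
With a = 2.16, the most probable radial distance is 11.31 nm.

ρ ≈ 11.3 nm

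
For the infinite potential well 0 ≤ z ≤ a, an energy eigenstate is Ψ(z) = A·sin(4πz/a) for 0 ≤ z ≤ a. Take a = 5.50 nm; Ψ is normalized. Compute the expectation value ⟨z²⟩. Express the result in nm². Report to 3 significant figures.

By definition ⟨z²⟩ = ∫ z^2 |Ψ(z)|² dz.
The ratio of the moment integral to the normalization integral gives ⟨z²⟩ = -a^2/(32·π^2) + a^2/3.
With a = 5.50, ⟨z^2⟩ = 9.988.

⟨z^2⟩ ≈ 9.99 nm^2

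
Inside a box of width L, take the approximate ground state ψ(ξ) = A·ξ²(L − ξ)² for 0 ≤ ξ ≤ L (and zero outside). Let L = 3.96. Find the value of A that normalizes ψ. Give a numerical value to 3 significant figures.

A ≈ 0.0513

Normalization requires ∫|ψ|² dξ = 1, integrated from 0 to L.
Expanding the polynomial and integrating term by term, with ψ = A·ξ²(L − ξ)², the integral evaluates to A²·[L^9/630].
Plugging in L = 3.96 yields A = 0.05129.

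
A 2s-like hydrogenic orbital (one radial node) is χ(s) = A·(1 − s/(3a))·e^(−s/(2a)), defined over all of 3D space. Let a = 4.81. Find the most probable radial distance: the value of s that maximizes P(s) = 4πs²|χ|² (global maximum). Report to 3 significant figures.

Set d/ds [P(s) = 4πs²|χ|²] = 0 and solve for s > 0.
This gives s = a.
With a = 4.81, the most probable radial distance is 4.810.

s ≈ 4.81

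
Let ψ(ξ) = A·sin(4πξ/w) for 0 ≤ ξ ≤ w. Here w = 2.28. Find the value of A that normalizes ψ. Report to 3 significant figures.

Require ∫ |ψ|² dξ = 1 over the whole domain.
Using sin²θ = (1 − cos 2θ)/2, carrying out the integral gives A² · w/2.
So A² = (w/2)^(−1).
Plugging in w = 2.28 yields A = 0.9366.

A ≈ 0.937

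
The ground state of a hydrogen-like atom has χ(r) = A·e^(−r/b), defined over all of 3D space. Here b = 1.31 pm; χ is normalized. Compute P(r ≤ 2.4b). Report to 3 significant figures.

P ≈ 0.857

With dV = 4πr²dr, the probability is ∫|χ|² dV over r ≤ 2.4b.
The full normalization integral is A²·[π·b^3] = 1, fixing A².
Let u = r/b; then A², 4π and the length scale all cancel, so P = ∫_{0}^{2.4} u^2·e^(-2·u) du ÷ ∫_{0}^{∞} u^2·e^(-2·u) du.
With ∫ u^2·e^(-2·u) du = -(2·u^2 + 2·u + 1)·e^(-2·u)/4 + C, the region integral is 1/4 - 433·e^(-24/5)/100 and the full one is 1/4.
This evaluates to P = 0.8575.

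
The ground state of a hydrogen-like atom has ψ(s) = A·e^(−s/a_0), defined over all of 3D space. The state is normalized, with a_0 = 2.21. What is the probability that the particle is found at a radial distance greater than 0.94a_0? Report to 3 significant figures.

P ≈ 0.709

P = ∫ |ψ|² 4πs² ds over s > 0.94a_0.
Normalization gives A² = 1/(π·a_0^3).
Let u = s/a_0; then A², 4π and the length scale all cancel, so P = ∫_{0.94}^{∞} u^2·e^(-2·u) du ÷ ∫_{0}^{∞} u^2·e^(-2·u) du.
An antiderivative of u^2·e^(-2·u) is -(2·u^2 + 2·u + 1)·e^(-2·u)/4; evaluating from 0.94 to ∞ gives 5809·e^(-47/25)/5000, while the full integral is 1/4.
The region integral divided by the full integral gives P = 0.7091.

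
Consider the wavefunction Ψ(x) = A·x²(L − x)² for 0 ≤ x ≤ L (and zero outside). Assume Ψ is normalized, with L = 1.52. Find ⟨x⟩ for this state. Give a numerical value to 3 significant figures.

⟨x⟩ ≈ 0.760

⟨x⟩ = ∫ x |Ψ|² dx over the full domain.
Since the A² factors cancel between numerator and denominator, ⟨x⟩ = L/2.
Putting L = 1.52 gives 0.7600.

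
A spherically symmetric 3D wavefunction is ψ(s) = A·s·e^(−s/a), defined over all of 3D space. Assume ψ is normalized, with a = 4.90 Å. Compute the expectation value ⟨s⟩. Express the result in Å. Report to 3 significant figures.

⟨s⟩ ≈ 12.3 Å

The expectation value is the |ψ|²-weighted average of s: ∫ s|ψ|² 4πs² ds.
Recall ∫₀^∞ s^m e^(−s/β) ds = m!·β^(m+1), since the A² factors cancel between numerator and denominator, ⟨s⟩ = 5·a/2.
With a = 4.90, ⟨s⟩ = 12.25.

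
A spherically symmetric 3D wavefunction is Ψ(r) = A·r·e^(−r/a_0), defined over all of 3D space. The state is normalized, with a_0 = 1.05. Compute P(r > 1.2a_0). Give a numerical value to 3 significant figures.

Integrate the radial probability density 4πr²|Ψ|² over r > 1.2a_0.
The full normalization integral is A²·[3·π·a_0^5] = 1, fixing A².
In terms of u = r/a_0 (A², 4π and the length scale all cancel between numerator and denominator), P = [∫_{1.2}^{∞} u^4·e^(-2·u) du] / [∫_{0}^{∞} u^4·e^(-2·u) du].
Using ∫ u^4·e^(-2·u) du = -(u^4/2 + u^3 + 3·u^2/2 + 3·u/2 + 3/4)·e^(-2·u), the numerator is ≈ 0.67810 and the denominator is 3/4.
The region integral divided by the full integral gives P = 0.9041.

P ≈ 0.904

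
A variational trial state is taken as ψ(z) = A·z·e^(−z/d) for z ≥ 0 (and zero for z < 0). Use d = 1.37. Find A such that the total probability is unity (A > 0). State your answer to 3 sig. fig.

A ≈ 1.25

The normalization condition is ∫|ψ|² dz = 1 from 0 to ∞.
Recall ∫₀^∞ z^m e^(−z/β) dz = m!·β^(m+1), the integral (without the A² prefactor) comes out to d^3/4.
So A² = (d^3/4)^(−1).
Plugging in d = 1.37 yields A = 1.247.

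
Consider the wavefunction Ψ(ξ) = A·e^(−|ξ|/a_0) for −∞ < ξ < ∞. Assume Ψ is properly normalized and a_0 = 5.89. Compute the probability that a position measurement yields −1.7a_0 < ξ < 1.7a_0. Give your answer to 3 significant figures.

P ≈ 0.967

|Ψ|² is the probability density, so P = ∫_{−1.7a_0}^{1.7a_0} |Ψ|² dξ.
The normalization integral ∫|Ψ|²dξ over the whole domain equals a_0·A², and A² cancels in the ratio.
Both integrals are even about ξ = 0, so only the ξ ≥ 0 halves are needed (the factors of 2 cancel). Let u = ξ/a_0; then A² and the length scale cancel, so P = ∫_{0}^{1.7} e^(-2·u) du ÷ ∫_{0}^{∞} e^(-2·u) du.
An antiderivative of e^(-2·u) is -e^(-2·u)/2; evaluating from 0 to 1.7 gives 1/2 - e^(-17/5)/2, while the full integral is 1/2.
Taking the ratio, P = 0.9666.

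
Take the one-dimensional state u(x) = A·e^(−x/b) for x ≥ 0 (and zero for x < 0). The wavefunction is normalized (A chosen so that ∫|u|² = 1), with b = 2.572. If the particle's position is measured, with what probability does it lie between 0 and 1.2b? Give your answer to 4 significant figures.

The probability is P = ∫ |u|² dx over [0, 1.2b].
The normalization integral ∫|u|²dx over the whole domain equals b/2·A², and A² cancels in the ratio.
Let t = x/b; then A² and the length scale cancel, so P = ∫_{0}^{1.2} e^(-2·t) dt ÷ ∫_{0}^{∞} e^(-2·t) dt.
With ∫ e^(-2·t) dt = -e^(-2·t)/2 + C, the region integral is 1/2 - e^(-12/5)/2 and the full one is 1/2.
This works out to P = 0.90928.

P ≈ 0.9093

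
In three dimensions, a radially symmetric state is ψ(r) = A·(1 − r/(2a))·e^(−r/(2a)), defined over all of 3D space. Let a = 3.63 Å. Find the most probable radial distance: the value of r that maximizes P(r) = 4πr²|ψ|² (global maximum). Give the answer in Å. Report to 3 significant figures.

The maximum of P(r) = 4πr²|ψ|² occurs where its derivative vanishes.
Solving yields r = a·(√(5) + 3).
With a = 3.63, the most probable radial distance is 19.01 Å.

r ≈ 19.0 Å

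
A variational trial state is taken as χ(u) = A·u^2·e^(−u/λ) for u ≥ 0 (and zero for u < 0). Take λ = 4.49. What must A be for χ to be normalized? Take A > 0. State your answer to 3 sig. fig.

A ≈ 0.0270

Require ∫ |χ|² du = 1 over the whole domain.
∫|χ|² du = A²·(3·λ^5/4).
Hence A² = 1/[3·λ^5/4].
Plugging in λ = 4.49 yields A = 0.02703.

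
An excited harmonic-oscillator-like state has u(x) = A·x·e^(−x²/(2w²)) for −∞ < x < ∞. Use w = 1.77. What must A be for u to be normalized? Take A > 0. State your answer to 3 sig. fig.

A ≈ 0.451

Require ∫ |u|² dx = 1 over the whole domain.
With u = A·x·e^(−x²/(2w²)), the integral evaluates to A²·[√(π)·w^3/2].
Setting this equal to 1 gives A² = 1/(√(π)·w^3/2).
Plugging in w = 1.77 yields A = 0.4511.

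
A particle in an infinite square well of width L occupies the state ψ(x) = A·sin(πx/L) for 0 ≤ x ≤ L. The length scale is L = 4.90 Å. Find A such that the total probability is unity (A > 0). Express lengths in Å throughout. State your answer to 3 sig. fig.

A ≈ 0.639 Å^(-1/2)

Normalization requires ∫|ψ|² dx = 1, integrated from 0 to L.
Using sin²θ = (1 − cos 2θ)/2, carrying out the integral gives A² · L/2.
Substituting L = 4.90 gives A² = 0.4082, so A = 0.6389.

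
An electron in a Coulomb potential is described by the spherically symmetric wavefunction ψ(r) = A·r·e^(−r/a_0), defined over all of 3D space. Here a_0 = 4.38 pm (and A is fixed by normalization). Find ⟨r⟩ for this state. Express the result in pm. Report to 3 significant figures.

⟨r⟩ ≈ 11.0 pm

By definition ⟨r⟩ = ∫ r |ψ(r)|² 4πr² dr.
Using ∫₀^∞ rⁿ e^(−αr) dr = n!/αⁿ⁺¹, the ratio of the moment integral to the normalization integral gives ⟨r⟩ = 5·a_0/2.
With a_0 = 4.38, ⟨r⟩ = 10.95.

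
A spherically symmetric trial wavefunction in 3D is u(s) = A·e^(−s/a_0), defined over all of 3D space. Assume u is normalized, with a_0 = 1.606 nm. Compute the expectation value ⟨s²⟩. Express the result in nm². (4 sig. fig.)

By definition ⟨s²⟩ = ∫ s^2 |u(s)|² 4πs² ds.
The ratio of the moment integral to the normalization integral gives ⟨s²⟩ = 3·a_0^2.
Putting a_0 = 1.606 gives 7.7377.

⟨s^2⟩ ≈ 7.738 nm^2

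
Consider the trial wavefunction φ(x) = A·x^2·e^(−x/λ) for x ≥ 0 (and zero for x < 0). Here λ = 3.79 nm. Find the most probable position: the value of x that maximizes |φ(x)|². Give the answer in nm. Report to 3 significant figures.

Set d/dx [|φ(x)|²] = 0 and solve for x > 0.
This gives x = 2·λ.
With λ = 3.79, the most probable position is 7.580 nm.

x ≈ 7.58 nm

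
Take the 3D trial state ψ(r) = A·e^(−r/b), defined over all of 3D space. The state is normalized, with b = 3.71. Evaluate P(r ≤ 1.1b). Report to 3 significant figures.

P ≈ 0.377

Integrate the radial probability density 4πr²|ψ|² over r ≤ 1.1b.
The full normalization integral is A²·[π·b^3] = 1, fixing A².
Let u = r/b; then A², 4π and the length scale all cancel, so P = ∫_{0}^{1.1} u^2·e^(-2·u) du ÷ ∫_{0}^{∞} u^2·e^(-2·u) du.
With ∫ u^2·e^(-2·u) du = -(2·u^2 + 2·u + 1)·e^(-2·u)/4 + C, the region integral is 1/4 - 281·e^(-11/5)/200 and the full one is 1/4.
This evaluates to P = 0.3773.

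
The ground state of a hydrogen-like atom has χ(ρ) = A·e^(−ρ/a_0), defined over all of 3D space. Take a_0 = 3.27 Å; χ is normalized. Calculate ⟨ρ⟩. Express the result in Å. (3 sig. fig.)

⟨ρ⟩ ≈ 4.91 Å

The expectation value is the |χ|²-weighted average of ρ: ∫ ρ|χ|² 4πρ² dρ.
With ∫₀^∞ ρ^3 e^(−αρ) dρ = 3!/α^4, the ratio of the moment integral to the normalization integral gives ⟨ρ⟩ = 3·a_0/2.
Putting a_0 = 3.27 gives 4.905.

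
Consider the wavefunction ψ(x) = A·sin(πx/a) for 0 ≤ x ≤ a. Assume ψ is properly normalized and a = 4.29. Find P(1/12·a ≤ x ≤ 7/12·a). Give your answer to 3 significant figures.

P ≈ 0.659

|ψ|² is the probability density, so P = ∫_{1/12·a}^{7/12·a} |ψ|² dx.
With A² fixed by ∫|ψ|² = 1, i.e. A² = (a/2)^(−1), substitute and integrate.
In terms of u = x/a (A² and the length scale cancel between numerator and denominator), P = [∫_{1/12}^{7/12} sin(π·u)^2 du] / [∫_{0}^{1} sin(π·u)^2 du].
With ∫ sin(π·u)^2 du = u/2 - sin(2·π·u)/(4·π) + C, the region integral is 1/(4·π) + 1/4 and the full one is 1/2.
Taking the ratio, P = (1 + π)/(2·π).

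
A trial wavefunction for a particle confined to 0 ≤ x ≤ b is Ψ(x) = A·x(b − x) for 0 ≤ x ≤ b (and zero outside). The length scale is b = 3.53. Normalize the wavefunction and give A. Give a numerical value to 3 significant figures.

A ≈ 0.234

We need A² ∫|f|² dx = 1, taking the integral from 0 to b.
Expanding the polynomial and integrating term by term, the integral (without the A² prefactor) comes out to b^5/30.
Setting this equal to 1 gives A² = 1/(b^5/30).
Substituting b = 3.53 gives A² = 0.05473, so A = 0.2340.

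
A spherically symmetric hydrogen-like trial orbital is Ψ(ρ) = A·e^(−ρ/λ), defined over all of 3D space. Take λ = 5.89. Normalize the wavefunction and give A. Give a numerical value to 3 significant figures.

Normalization requires ∫|Ψ|² 4πρ² dρ = 1, integrated from 0 to ∞.
The angular integral contributes 4π, leaving ∫₀^∞ ρ²|Ψ|² dρ.
The integral (without the A² prefactor) comes out to π·λ^3.
So A² = (π·λ^3)^(−1).
With λ = 5.89: A² = 0.001558 and A = 0.03947.

A ≈ 0.0395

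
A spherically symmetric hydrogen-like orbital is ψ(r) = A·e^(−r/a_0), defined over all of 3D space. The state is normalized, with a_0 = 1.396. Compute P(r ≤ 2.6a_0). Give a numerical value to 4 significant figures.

P ≈ 0.8912

P = ∫ |ψ|² 4πr² dr over r ≤ 2.6a_0.
The full normalization integral is A²·[π·a_0^3] = 1, fixing A².
Let u = r/a_0; then A², 4π and the length scale all cancel, so P = ∫_{0}^{2.6} u^2·e^(-2·u) du ÷ ∫_{0}^{∞} u^2·e^(-2·u) du.
Using ∫ u^2·e^(-2·u) du = -(2·u^2 + 2·u + 1)·e^(-2·u)/4, the numerator is 1/4 - 493·e^(-26/5)/100 and the denominator is 1/4.
The region integral divided by the full integral gives P = 0.89121.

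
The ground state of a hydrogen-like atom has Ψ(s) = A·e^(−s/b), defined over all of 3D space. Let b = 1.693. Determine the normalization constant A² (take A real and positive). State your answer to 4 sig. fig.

The normalization condition is ∫|Ψ|² 4πs² ds = 1 from 0 to ∞.
(Spherical symmetry: dV = 4πs² ds.)
Carrying out the integral gives A² · π·b^3.
Hence A² = 1/[π·b^3].
With b = 1.693: A² = 0.065596 and A = 0.25612.

A^2 ≈ 0.06560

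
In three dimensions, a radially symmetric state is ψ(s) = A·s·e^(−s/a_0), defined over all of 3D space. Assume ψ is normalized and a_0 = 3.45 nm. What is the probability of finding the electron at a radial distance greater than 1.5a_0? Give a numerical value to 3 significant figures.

With dV = 4πs²ds, the probability is ∫|ψ|² dV over s > 1.5a_0.
Normalization gives A² = 1/(3·π·a_0^5).
In terms of u = s/a_0 (A², 4π and the length scale all cancel between numerator and denominator), P = [∫_{1.5}^{∞} u^4·e^(-2·u) du] / [∫_{0}^{∞} u^4·e^(-2·u) du].
With ∫ u^4·e^(-2·u) du = -(u^4/2 + u^3 + 3·u^2/2 + 3·u/2 + 3/4)·e^(-2·u) + C, the region integral is 393·e^(-3)/32 and the full one is 3/4.
Taking the ratio yields P = 0.8153.

P ≈ 0.815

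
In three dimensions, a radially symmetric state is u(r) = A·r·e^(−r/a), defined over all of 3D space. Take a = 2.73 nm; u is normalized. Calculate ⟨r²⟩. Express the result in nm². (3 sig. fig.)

The expectation value is the |u|²-weighted average of r^2: ∫ r^2|u|² 4πr² dr.
The ratio of the moment integral to the normalization integral gives ⟨r²⟩ = 15·a^2/2.
Putting a = 2.73 gives 55.90.

⟨r^2⟩ ≈ 55.9 nm^2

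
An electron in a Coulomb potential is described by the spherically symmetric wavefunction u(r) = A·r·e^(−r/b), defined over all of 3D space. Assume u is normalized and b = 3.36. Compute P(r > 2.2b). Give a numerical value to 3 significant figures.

P = ∫ |u|² 4πr² dr over r > 2.2b.
A² is fixed by ∫₀^∞ 4πr²|u|² dr = 1, i.e. A² = (3·π·b^5)^(−1).
In terms of t = r/b (A², 4π and the length scale all cancel between numerator and denominator), P = [∫_{2.2}^{∞} t^4·e^(-2·t) dt] / [∫_{0}^{∞} t^4·e^(-2·t) dt].
With ∫ t^4·e^(-2·t) dt = -(t^4/2 + t^3 + 3·t^2/2 + 3·t/2 + 3/4)·e^(-2·t) + C, the region integral is ≈ 0.41339 and the full one is 3/4.
Taking the ratio yields P = 0.5512.

P ≈ 0.551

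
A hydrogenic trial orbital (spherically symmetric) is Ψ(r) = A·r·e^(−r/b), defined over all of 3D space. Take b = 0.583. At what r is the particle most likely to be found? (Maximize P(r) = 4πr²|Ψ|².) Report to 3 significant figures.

r ≈ 1.17

Differentiate P(r) = 4πr²|Ψ|² with respect to r and set to zero.
Solving yields r = 2·b.
With b = 0.583, the most probable radial distance is 1.166.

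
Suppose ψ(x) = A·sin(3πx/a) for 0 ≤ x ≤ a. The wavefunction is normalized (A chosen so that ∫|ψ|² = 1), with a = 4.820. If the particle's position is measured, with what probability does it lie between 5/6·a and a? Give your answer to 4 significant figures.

P ≈ 0.1667

|ψ|² is the probability density, so P = ∫_{5/6·a}^{a} |ψ|² dx.
The normalization integral ∫|ψ|²dx over the whole domain equals a/2·A², and A² cancels in the ratio.
In terms of u = x/a (A² and the length scale cancel between numerator and denominator), P = [∫_{5/6}^{1} sin(3·π·u)^2 du] / [∫_{0}^{1} sin(3·π·u)^2 du].
With ∫ sin(3·π·u)^2 du = u/2 - sin(6·π·u)/(12·π) + C, the region integral is 1/12 and the full one is 1/2.
This works out to P = 1/6.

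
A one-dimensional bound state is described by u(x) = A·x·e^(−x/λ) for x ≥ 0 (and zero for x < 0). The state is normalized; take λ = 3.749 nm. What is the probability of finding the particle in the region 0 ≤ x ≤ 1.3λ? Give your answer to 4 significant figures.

P ≈ 0.4816

The probability is P = ∫ |u|² dx over [0, 1.3λ].
With A² fixed by ∫|u|² = 1, i.e. A² = (λ^3/4)^(−1), substitute and integrate.
Substituting t = x/λ, A² and the length scale cancel in the ratio: P = ∫_{0}^{1.3} t^2·e^(-2·t) dt / ∫_{0}^{∞} t^2·e^(-2·t) dt.
Using ∫ t^2·e^(-2·t) dt = -(2·t^2 + 2·t + 1)·e^(-2·t)/4, the numerator is 1/4 - 349·e^(-13/5)/200 and the denominator is 1/4.
This works out to P = 0.48157.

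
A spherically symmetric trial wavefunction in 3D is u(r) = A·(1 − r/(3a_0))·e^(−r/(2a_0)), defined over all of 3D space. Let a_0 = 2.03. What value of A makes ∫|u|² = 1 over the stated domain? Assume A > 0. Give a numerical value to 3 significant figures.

Normalization requires ∫|u|² 4πr² dr = 1, integrated from 0 to ∞.
Recall ∫₀^∞ r^m e^(−r/β) dr = m!·β^(m+1), carrying out the integral gives A² · 8·π·a_0^3/3.
So A² = (8·π·a_0^3/3)^(−1).
Plugging in a_0 = 2.03 yields A = 0.1195.

A ≈ 0.119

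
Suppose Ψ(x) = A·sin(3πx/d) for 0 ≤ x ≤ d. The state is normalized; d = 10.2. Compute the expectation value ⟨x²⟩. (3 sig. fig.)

⟨x²⟩ = ∫ x^2 |Ψ|² dx over the full domain.
With ∫₀^d sin²(nπx/d) dx = d/2, the ratio of the moment integral to the normalization integral gives ⟨x²⟩ = -d^2/(18·π^2) + d^2/3.
Putting d = 10.2 gives 34.09.

⟨x^2⟩ ≈ 34.1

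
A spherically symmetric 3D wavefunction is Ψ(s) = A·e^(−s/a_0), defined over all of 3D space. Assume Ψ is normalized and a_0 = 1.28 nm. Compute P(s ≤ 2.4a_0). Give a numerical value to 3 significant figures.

P ≈ 0.857

Integrate the radial probability density 4πs²|Ψ|² over s ≤ 2.4a_0.
The full normalization integral is A²·[π·a_0^3] = 1, fixing A².
Let u = s/a_0; then A², 4π and the length scale all cancel, so P = ∫_{0}^{2.4} u^2·e^(-2·u) du ÷ ∫_{0}^{∞} u^2·e^(-2·u) du.
Using ∫ u^2·e^(-2·u) du = -(2·u^2 + 2·u + 1)·e^(-2·u)/4, the numerator is 1/4 - 433·e^(-24/5)/100 and the denominator is 1/4.
The region integral divided by the full integral gives P = 0.8575.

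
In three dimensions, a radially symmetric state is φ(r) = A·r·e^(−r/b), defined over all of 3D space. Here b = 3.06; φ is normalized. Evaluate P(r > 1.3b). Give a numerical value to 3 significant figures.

With dV = 4πr²dr, the probability is ∫|φ|² dV over r > 1.3b.
A² is fixed by ∫₀^∞ 4πr²|φ|² dr = 1, i.e. A² = (3·π·b^5)^(−1).
Substituting u = r/b, A², 4π and the length scale all cancel in the ratio: P = ∫_{1.3}^{∞} u^4·e^(-2·u) du / ∫_{0}^{∞} u^4·e^(-2·u) du.
Using ∫ u^4·e^(-2·u) du = -(u^4/2 + u^3 + 3·u^2/2 + 3·u/2 + 3/4)·e^(-2·u), the numerator is ≈ 0.65807 and the denominator is 3/4.
Taking the ratio yields P = 0.8774.

P ≈ 0.877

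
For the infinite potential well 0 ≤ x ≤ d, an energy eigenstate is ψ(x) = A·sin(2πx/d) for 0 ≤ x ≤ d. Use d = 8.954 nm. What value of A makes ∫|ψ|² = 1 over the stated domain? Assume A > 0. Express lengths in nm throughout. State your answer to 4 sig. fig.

Normalization requires ∫|ψ|² dx = 1, integrated from 0 to d.
Using sin²θ = (1 − cos 2θ)/2, the integral (without the A² prefactor) comes out to d/2.
Setting this equal to 1 gives A² = 1/(d/2).
With d = 8.954: A² = 0.22336 and A = 0.47261.

A ≈ 0.4726 nm^(-1/2)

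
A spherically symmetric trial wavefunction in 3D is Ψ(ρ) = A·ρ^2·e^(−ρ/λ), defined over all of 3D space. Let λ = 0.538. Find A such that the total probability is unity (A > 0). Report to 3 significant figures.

A ≈ 1.04

Require ∫ |Ψ|² 4πρ² dρ = 1 over the whole domain.
In 3D with spherical symmetry the volume element is 4πρ² dρ.
Recall ∫₀^∞ ρ^m e^(−ρ/β) dρ = m!·β^(m+1), the integral (without the A² prefactor) comes out to 45·π·λ^7/2.
Setting this equal to 1 gives A² = 1/(45·π·λ^7/2).
With λ = 0.538: A² = 1.084 and A = 1.041.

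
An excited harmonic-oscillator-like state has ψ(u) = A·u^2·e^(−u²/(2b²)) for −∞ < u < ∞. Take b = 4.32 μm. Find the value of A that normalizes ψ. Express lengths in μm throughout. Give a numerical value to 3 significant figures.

A ≈ 0.0224 μm^(-5/2)

Normalization requires ∫|ψ|² du = 1, integrated from −∞ to ∞.
Carrying out the integral gives A² · 3·√(π)·b^5/4.
With b = 4.32: A² = 0.0005000 and A = 0.02236.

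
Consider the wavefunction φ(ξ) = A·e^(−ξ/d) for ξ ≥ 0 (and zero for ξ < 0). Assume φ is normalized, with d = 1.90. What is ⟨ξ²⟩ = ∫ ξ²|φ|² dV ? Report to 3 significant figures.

⟨ξ^2⟩ ≈ 1.81

The expectation value is the |φ|²-weighted average of ξ^2: ∫ ξ^2|φ|² dξ.
With ∫₀^∞ ξ^2 e^(−αξ) dξ = 2!/α^3, since the A² factors cancel between numerator and denominator, ⟨ξ²⟩ = d^2/2.
With d = 1.90, ⟨ξ^2⟩ = 1.805.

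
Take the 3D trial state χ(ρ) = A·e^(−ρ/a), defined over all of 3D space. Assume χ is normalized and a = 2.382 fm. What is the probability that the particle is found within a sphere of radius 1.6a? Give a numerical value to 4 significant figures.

Integrate the radial probability density 4πρ²|χ|² over ρ ≤ 1.6a.
A² is fixed by ∫₀^∞ 4πρ²|χ|² dρ = 1, i.e. A² = (π·a^3)^(−1).
Substituting u = ρ/a, A², 4π and the length scale all cancel in the ratio: P = ∫_{0}^{1.6} u^2·e^(-2·u) du / ∫_{0}^{∞} u^2·e^(-2·u) du.
With ∫ u^2·e^(-2·u) du = -(2·u^2 + 2·u + 1)·e^(-2·u)/4 + C, the region integral is 1/4 - 233·e^(-16/5)/100 and the full one is 1/4.
Taking the ratio yields P = 0.62010.

P ≈ 0.6201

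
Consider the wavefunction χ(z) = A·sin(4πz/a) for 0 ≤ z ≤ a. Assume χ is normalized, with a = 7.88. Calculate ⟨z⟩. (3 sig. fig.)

⟨z⟩ = ∫ z |χ|² dz over the full domain.
The ratio of the moment integral to the normalization integral gives ⟨z⟩ = a/2.
With a = 7.88, ⟨z⟩ = 3.940.

⟨z⟩ ≈ 3.94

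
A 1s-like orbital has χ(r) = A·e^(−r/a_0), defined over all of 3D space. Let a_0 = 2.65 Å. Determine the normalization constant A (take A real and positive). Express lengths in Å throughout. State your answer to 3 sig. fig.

A ≈ 0.131 Å^(-3/2)

We need A² ∫|f|² 4πr² dr = 1, taking the integral from 0 to ∞.
In 3D with spherical symmetry the volume element is 4πr² dr.
The integral (without the A² prefactor) comes out to π·a_0^3.
Setting this equal to 1 gives A² = 1/(π·a_0^3).
With a_0 = 2.65: A² = 0.01710 and A = 0.1308.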